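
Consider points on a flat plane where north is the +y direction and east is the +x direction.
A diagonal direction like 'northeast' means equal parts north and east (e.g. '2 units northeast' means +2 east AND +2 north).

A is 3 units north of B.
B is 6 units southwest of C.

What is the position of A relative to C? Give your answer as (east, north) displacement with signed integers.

Place C at the origin (east=0, north=0).
  B is 6 units southwest of C: delta (east=-6, north=-6); B at (east=-6, north=-6).
  A is 3 units north of B: delta (east=+0, north=+3); A at (east=-6, north=-3).
Therefore A relative to C: (east=-6, north=-3).

Answer: A is at (east=-6, north=-3) relative to C.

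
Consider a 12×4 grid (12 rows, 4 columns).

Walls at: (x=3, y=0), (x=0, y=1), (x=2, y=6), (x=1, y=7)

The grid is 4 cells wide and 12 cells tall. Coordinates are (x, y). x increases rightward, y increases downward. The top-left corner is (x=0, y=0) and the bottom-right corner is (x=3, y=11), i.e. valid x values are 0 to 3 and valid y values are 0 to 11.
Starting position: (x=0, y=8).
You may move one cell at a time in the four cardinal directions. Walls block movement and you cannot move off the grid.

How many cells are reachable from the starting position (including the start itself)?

BFS flood-fill from (x=0, y=8):
  Distance 0: (x=0, y=8)
  Distance 1: (x=0, y=7), (x=1, y=8), (x=0, y=9)
  Distance 2: (x=0, y=6), (x=2, y=8), (x=1, y=9), (x=0, y=10)
  Distance 3: (x=0, y=5), (x=1, y=6), (x=2, y=7), (x=3, y=8), (x=2, y=9), (x=1, y=10), (x=0, y=11)
  Distance 4: (x=0, y=4), (x=1, y=5), (x=3, y=7), (x=3, y=9), (x=2, y=10), (x=1, y=11)
  Distance 5: (x=0, y=3), (x=1, y=4), (x=2, y=5), (x=3, y=6), (x=3, y=10), (x=2, y=11)
  Distance 6: (x=0, y=2), (x=1, y=3), (x=2, y=4), (x=3, y=5), (x=3, y=11)
  Distance 7: (x=1, y=2), (x=2, y=3), (x=3, y=4)
  Distance 8: (x=1, y=1), (x=2, y=2), (x=3, y=3)
  Distance 9: (x=1, y=0), (x=2, y=1), (x=3, y=2)
  Distance 10: (x=0, y=0), (x=2, y=0), (x=3, y=1)
Total reachable: 44 (grid has 44 open cells total)

Answer: Reachable cells: 44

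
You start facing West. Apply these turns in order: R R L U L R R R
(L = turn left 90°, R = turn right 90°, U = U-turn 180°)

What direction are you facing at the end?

Answer: Final heading: North

Derivation:
Start: West
  R (right (90° clockwise)) -> North
  R (right (90° clockwise)) -> East
  L (left (90° counter-clockwise)) -> North
  U (U-turn (180°)) -> South
  L (left (90° counter-clockwise)) -> East
  R (right (90° clockwise)) -> South
  R (right (90° clockwise)) -> West
  R (right (90° clockwise)) -> North
Final: North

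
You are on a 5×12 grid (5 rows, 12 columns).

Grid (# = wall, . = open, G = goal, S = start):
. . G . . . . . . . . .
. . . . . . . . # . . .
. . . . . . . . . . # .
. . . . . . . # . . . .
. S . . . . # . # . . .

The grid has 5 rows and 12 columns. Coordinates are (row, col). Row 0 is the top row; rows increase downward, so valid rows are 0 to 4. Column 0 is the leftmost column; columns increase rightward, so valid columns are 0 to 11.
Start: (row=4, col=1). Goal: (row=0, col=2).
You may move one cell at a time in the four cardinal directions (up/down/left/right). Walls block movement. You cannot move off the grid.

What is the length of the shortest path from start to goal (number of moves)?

Answer: Shortest path length: 5

Derivation:
BFS from (row=4, col=1) until reaching (row=0, col=2):
  Distance 0: (row=4, col=1)
  Distance 1: (row=3, col=1), (row=4, col=0), (row=4, col=2)
  Distance 2: (row=2, col=1), (row=3, col=0), (row=3, col=2), (row=4, col=3)
  Distance 3: (row=1, col=1), (row=2, col=0), (row=2, col=2), (row=3, col=3), (row=4, col=4)
  Distance 4: (row=0, col=1), (row=1, col=0), (row=1, col=2), (row=2, col=3), (row=3, col=4), (row=4, col=5)
  Distance 5: (row=0, col=0), (row=0, col=2), (row=1, col=3), (row=2, col=4), (row=3, col=5)  <- goal reached here
One shortest path (5 moves): (row=4, col=1) -> (row=4, col=2) -> (row=3, col=2) -> (row=2, col=2) -> (row=1, col=2) -> (row=0, col=2)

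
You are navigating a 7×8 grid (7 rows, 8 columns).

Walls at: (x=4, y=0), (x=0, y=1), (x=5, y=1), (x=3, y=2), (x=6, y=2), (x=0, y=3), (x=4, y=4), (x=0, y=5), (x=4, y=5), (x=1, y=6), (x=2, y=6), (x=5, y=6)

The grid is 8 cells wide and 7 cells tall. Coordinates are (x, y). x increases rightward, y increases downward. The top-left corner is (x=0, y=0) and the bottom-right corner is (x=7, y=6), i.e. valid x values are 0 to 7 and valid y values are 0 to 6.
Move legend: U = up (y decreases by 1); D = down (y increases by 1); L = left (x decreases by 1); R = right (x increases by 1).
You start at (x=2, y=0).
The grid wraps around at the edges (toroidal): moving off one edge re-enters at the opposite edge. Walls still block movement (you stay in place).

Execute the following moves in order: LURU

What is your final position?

Answer: Final position: (x=2, y=0)

Derivation:
Start: (x=2, y=0)
  L (left): (x=2, y=0) -> (x=1, y=0)
  U (up): blocked, stay at (x=1, y=0)
  R (right): (x=1, y=0) -> (x=2, y=0)
  U (up): blocked, stay at (x=2, y=0)
Final: (x=2, y=0)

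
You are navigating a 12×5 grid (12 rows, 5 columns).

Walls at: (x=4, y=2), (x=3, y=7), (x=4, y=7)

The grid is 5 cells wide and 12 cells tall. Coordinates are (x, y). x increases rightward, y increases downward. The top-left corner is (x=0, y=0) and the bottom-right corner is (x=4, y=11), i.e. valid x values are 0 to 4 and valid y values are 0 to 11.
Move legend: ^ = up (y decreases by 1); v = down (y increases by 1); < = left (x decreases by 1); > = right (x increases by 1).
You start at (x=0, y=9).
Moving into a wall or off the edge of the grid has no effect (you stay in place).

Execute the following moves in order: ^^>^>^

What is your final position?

Answer: Final position: (x=2, y=5)

Derivation:
Start: (x=0, y=9)
  ^ (up): (x=0, y=9) -> (x=0, y=8)
  ^ (up): (x=0, y=8) -> (x=0, y=7)
  > (right): (x=0, y=7) -> (x=1, y=7)
  ^ (up): (x=1, y=7) -> (x=1, y=6)
  > (right): (x=1, y=6) -> (x=2, y=6)
  ^ (up): (x=2, y=6) -> (x=2, y=5)
Final: (x=2, y=5)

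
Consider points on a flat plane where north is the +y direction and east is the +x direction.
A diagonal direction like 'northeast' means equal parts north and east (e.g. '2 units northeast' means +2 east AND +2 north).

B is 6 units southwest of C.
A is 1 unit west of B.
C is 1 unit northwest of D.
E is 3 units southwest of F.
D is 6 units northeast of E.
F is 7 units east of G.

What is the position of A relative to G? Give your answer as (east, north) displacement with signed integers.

Answer: A is at (east=2, north=-2) relative to G.

Derivation:
Place G at the origin (east=0, north=0).
  F is 7 units east of G: delta (east=+7, north=+0); F at (east=7, north=0).
  E is 3 units southwest of F: delta (east=-3, north=-3); E at (east=4, north=-3).
  D is 6 units northeast of E: delta (east=+6, north=+6); D at (east=10, north=3).
  C is 1 unit northwest of D: delta (east=-1, north=+1); C at (east=9, north=4).
  B is 6 units southwest of C: delta (east=-6, north=-6); B at (east=3, north=-2).
  A is 1 unit west of B: delta (east=-1, north=+0); A at (east=2, north=-2).
Therefore A relative to G: (east=2, north=-2).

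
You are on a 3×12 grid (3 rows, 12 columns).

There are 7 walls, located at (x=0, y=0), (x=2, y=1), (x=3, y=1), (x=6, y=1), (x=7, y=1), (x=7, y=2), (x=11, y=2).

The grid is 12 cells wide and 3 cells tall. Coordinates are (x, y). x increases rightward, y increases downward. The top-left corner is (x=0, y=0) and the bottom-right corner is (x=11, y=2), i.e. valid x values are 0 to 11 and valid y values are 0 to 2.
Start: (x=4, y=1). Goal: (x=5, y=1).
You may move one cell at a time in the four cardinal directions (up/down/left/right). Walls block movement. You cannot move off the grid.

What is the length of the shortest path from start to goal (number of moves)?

Answer: Shortest path length: 1

Derivation:
BFS from (x=4, y=1) until reaching (x=5, y=1):
  Distance 0: (x=4, y=1)
  Distance 1: (x=4, y=0), (x=5, y=1), (x=4, y=2)  <- goal reached here
One shortest path (1 moves): (x=4, y=1) -> (x=5, y=1)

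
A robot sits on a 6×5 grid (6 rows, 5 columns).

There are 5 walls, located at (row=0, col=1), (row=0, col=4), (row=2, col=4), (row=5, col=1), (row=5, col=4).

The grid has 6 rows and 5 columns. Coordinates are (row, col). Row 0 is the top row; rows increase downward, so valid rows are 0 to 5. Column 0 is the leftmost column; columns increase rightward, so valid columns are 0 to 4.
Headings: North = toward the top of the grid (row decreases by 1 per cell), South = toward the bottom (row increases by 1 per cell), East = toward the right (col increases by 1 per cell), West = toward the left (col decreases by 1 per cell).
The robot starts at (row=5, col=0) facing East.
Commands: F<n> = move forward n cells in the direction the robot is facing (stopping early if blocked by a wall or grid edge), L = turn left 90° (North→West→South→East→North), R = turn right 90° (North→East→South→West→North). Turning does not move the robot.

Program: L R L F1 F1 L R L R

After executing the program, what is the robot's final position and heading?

Answer: Final position: (row=3, col=0), facing North

Derivation:
Start: (row=5, col=0), facing East
  L: turn left, now facing North
  R: turn right, now facing East
  L: turn left, now facing North
  F1: move forward 1, now at (row=4, col=0)
  F1: move forward 1, now at (row=3, col=0)
  L: turn left, now facing West
  R: turn right, now facing North
  L: turn left, now facing West
  R: turn right, now facing North
Final: (row=3, col=0), facing North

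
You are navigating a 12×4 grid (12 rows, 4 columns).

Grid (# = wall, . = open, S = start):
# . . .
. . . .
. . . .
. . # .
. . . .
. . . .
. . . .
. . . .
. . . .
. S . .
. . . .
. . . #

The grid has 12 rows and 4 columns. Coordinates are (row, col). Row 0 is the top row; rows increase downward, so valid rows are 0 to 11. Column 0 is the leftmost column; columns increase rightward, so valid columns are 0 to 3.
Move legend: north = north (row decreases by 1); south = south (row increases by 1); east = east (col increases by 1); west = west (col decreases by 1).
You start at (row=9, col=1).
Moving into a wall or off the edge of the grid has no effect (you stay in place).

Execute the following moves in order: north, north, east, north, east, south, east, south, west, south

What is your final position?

Answer: Final position: (row=9, col=2)

Derivation:
Start: (row=9, col=1)
  north (north): (row=9, col=1) -> (row=8, col=1)
  north (north): (row=8, col=1) -> (row=7, col=1)
  east (east): (row=7, col=1) -> (row=7, col=2)
  north (north): (row=7, col=2) -> (row=6, col=2)
  east (east): (row=6, col=2) -> (row=6, col=3)
  south (south): (row=6, col=3) -> (row=7, col=3)
  east (east): blocked, stay at (row=7, col=3)
  south (south): (row=7, col=3) -> (row=8, col=3)
  west (west): (row=8, col=3) -> (row=8, col=2)
  south (south): (row=8, col=2) -> (row=9, col=2)
Final: (row=9, col=2)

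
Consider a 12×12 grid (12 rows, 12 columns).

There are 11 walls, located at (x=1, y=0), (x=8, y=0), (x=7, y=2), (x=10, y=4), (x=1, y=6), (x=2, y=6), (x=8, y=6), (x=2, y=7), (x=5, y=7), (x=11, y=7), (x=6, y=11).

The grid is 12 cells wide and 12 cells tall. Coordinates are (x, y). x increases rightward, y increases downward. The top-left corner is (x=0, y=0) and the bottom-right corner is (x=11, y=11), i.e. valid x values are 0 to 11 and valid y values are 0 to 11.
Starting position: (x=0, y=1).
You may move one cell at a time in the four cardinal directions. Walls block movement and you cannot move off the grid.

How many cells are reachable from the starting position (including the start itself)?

Answer: Reachable cells: 133

Derivation:
BFS flood-fill from (x=0, y=1):
  Distance 0: (x=0, y=1)
  Distance 1: (x=0, y=0), (x=1, y=1), (x=0, y=2)
  Distance 2: (x=2, y=1), (x=1, y=2), (x=0, y=3)
  Distance 3: (x=2, y=0), (x=3, y=1), (x=2, y=2), (x=1, y=3), (x=0, y=4)
  Distance 4: (x=3, y=0), (x=4, y=1), (x=3, y=2), (x=2, y=3), (x=1, y=4), (x=0, y=5)
  Distance 5: (x=4, y=0), (x=5, y=1), (x=4, y=2), (x=3, y=3), (x=2, y=4), (x=1, y=5), (x=0, y=6)
  Distance 6: (x=5, y=0), (x=6, y=1), (x=5, y=2), (x=4, y=3), (x=3, y=4), (x=2, y=5), (x=0, y=7)
  Distance 7: (x=6, y=0), (x=7, y=1), (x=6, y=2), (x=5, y=3), (x=4, y=4), (x=3, y=5), (x=1, y=7), (x=0, y=8)
  Distance 8: (x=7, y=0), (x=8, y=1), (x=6, y=3), (x=5, y=4), (x=4, y=5), (x=3, y=6), (x=1, y=8), (x=0, y=9)
  Distance 9: (x=9, y=1), (x=8, y=2), (x=7, y=3), (x=6, y=4), (x=5, y=5), (x=4, y=6), (x=3, y=7), (x=2, y=8), (x=1, y=9), (x=0, y=10)
  Distance 10: (x=9, y=0), (x=10, y=1), (x=9, y=2), (x=8, y=3), (x=7, y=4), (x=6, y=5), (x=5, y=6), (x=4, y=7), (x=3, y=8), (x=2, y=9), (x=1, y=10), (x=0, y=11)
  Distance 11: (x=10, y=0), (x=11, y=1), (x=10, y=2), (x=9, y=3), (x=8, y=4), (x=7, y=5), (x=6, y=6), (x=4, y=8), (x=3, y=9), (x=2, y=10), (x=1, y=11)
  Distance 12: (x=11, y=0), (x=11, y=2), (x=10, y=3), (x=9, y=4), (x=8, y=5), (x=7, y=6), (x=6, y=7), (x=5, y=8), (x=4, y=9), (x=3, y=10), (x=2, y=11)
  Distance 13: (x=11, y=3), (x=9, y=5), (x=7, y=7), (x=6, y=8), (x=5, y=9), (x=4, y=10), (x=3, y=11)
  Distance 14: (x=11, y=4), (x=10, y=5), (x=9, y=6), (x=8, y=7), (x=7, y=8), (x=6, y=9), (x=5, y=10), (x=4, y=11)
  Distance 15: (x=11, y=5), (x=10, y=6), (x=9, y=7), (x=8, y=8), (x=7, y=9), (x=6, y=10), (x=5, y=11)
  Distance 16: (x=11, y=6), (x=10, y=7), (x=9, y=8), (x=8, y=9), (x=7, y=10)
  Distance 17: (x=10, y=8), (x=9, y=9), (x=8, y=10), (x=7, y=11)
  Distance 18: (x=11, y=8), (x=10, y=9), (x=9, y=10), (x=8, y=11)
  Distance 19: (x=11, y=9), (x=10, y=10), (x=9, y=11)
  Distance 20: (x=11, y=10), (x=10, y=11)
  Distance 21: (x=11, y=11)
Total reachable: 133 (grid has 133 open cells total)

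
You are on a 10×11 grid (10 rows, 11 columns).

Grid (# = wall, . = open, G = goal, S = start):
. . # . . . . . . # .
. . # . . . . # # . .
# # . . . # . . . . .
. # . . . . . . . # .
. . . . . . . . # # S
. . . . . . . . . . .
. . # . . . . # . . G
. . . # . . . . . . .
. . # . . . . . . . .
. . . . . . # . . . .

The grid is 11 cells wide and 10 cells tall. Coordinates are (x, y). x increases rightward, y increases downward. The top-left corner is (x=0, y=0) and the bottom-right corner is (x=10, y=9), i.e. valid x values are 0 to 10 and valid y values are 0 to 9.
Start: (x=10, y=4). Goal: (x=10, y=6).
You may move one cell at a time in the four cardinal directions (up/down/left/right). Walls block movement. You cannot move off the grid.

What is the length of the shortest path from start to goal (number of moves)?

Answer: Shortest path length: 2

Derivation:
BFS from (x=10, y=4) until reaching (x=10, y=6):
  Distance 0: (x=10, y=4)
  Distance 1: (x=10, y=3), (x=10, y=5)
  Distance 2: (x=10, y=2), (x=9, y=5), (x=10, y=6)  <- goal reached here
One shortest path (2 moves): (x=10, y=4) -> (x=10, y=5) -> (x=10, y=6)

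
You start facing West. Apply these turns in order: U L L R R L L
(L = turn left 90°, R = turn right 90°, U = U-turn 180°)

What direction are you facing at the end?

Start: West
  U (U-turn (180°)) -> East
  L (left (90° counter-clockwise)) -> North
  L (left (90° counter-clockwise)) -> West
  R (right (90° clockwise)) -> North
  R (right (90° clockwise)) -> East
  L (left (90° counter-clockwise)) -> North
  L (left (90° counter-clockwise)) -> West
Final: West

Answer: Final heading: West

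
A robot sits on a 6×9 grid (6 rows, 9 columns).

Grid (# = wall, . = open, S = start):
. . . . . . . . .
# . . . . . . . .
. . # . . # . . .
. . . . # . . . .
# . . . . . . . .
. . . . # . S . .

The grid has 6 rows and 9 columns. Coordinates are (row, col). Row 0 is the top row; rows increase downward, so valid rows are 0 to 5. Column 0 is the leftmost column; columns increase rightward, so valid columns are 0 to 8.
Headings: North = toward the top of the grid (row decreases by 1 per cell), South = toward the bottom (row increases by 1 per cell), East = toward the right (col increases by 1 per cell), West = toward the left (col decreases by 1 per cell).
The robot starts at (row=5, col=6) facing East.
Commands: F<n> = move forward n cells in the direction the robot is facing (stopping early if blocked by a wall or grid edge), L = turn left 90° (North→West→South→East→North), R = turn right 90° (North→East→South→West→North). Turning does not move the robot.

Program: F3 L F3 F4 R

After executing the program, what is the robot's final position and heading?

Answer: Final position: (row=0, col=8), facing East

Derivation:
Start: (row=5, col=6), facing East
  F3: move forward 2/3 (blocked), now at (row=5, col=8)
  L: turn left, now facing North
  F3: move forward 3, now at (row=2, col=8)
  F4: move forward 2/4 (blocked), now at (row=0, col=8)
  R: turn right, now facing East
Final: (row=0, col=8), facing East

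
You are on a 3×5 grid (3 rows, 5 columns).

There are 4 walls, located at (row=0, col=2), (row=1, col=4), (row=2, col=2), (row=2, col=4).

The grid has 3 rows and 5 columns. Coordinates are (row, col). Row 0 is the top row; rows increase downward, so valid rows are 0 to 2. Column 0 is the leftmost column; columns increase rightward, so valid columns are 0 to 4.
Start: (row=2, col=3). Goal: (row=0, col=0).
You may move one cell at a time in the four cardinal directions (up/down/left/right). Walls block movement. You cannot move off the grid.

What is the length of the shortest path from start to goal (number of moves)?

BFS from (row=2, col=3) until reaching (row=0, col=0):
  Distance 0: (row=2, col=3)
  Distance 1: (row=1, col=3)
  Distance 2: (row=0, col=3), (row=1, col=2)
  Distance 3: (row=0, col=4), (row=1, col=1)
  Distance 4: (row=0, col=1), (row=1, col=0), (row=2, col=1)
  Distance 5: (row=0, col=0), (row=2, col=0)  <- goal reached here
One shortest path (5 moves): (row=2, col=3) -> (row=1, col=3) -> (row=1, col=2) -> (row=1, col=1) -> (row=1, col=0) -> (row=0, col=0)

Answer: Shortest path length: 5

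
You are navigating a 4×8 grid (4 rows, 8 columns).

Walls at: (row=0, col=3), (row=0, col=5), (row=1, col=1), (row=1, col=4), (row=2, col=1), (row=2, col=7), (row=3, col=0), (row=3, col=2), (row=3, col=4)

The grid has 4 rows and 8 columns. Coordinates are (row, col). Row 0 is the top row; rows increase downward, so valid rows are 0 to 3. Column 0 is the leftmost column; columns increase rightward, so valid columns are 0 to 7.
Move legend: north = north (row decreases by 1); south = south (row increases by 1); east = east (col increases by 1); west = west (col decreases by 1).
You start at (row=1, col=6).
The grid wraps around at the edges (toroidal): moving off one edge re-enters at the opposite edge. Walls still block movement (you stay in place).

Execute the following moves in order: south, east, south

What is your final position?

Answer: Final position: (row=3, col=6)

Derivation:
Start: (row=1, col=6)
  south (south): (row=1, col=6) -> (row=2, col=6)
  east (east): blocked, stay at (row=2, col=6)
  south (south): (row=2, col=6) -> (row=3, col=6)
Final: (row=3, col=6)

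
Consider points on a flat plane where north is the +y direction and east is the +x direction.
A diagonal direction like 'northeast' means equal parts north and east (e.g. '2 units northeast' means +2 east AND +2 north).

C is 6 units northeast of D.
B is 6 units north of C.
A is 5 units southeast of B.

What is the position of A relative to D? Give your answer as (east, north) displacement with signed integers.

Answer: A is at (east=11, north=7) relative to D.

Derivation:
Place D at the origin (east=0, north=0).
  C is 6 units northeast of D: delta (east=+6, north=+6); C at (east=6, north=6).
  B is 6 units north of C: delta (east=+0, north=+6); B at (east=6, north=12).
  A is 5 units southeast of B: delta (east=+5, north=-5); A at (east=11, north=7).
Therefore A relative to D: (east=11, north=7).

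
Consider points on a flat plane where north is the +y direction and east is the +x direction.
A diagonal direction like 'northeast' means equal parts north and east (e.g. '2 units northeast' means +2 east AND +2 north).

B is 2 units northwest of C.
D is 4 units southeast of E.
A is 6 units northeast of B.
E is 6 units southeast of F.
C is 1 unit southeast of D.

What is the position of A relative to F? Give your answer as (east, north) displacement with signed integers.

Answer: A is at (east=15, north=-3) relative to F.

Derivation:
Place F at the origin (east=0, north=0).
  E is 6 units southeast of F: delta (east=+6, north=-6); E at (east=6, north=-6).
  D is 4 units southeast of E: delta (east=+4, north=-4); D at (east=10, north=-10).
  C is 1 unit southeast of D: delta (east=+1, north=-1); C at (east=11, north=-11).
  B is 2 units northwest of C: delta (east=-2, north=+2); B at (east=9, north=-9).
  A is 6 units northeast of B: delta (east=+6, north=+6); A at (east=15, north=-3).
Therefore A relative to F: (east=15, north=-3).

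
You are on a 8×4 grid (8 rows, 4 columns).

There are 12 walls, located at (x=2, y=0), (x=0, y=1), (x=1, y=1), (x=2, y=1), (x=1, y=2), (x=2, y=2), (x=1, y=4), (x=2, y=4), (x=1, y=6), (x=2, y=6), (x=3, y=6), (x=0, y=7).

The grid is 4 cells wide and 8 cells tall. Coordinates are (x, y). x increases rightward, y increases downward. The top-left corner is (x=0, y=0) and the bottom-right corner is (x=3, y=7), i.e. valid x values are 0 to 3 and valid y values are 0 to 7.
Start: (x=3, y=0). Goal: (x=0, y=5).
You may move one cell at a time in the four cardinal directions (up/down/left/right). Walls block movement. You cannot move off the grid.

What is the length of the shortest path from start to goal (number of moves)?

Answer: Shortest path length: 8

Derivation:
BFS from (x=3, y=0) until reaching (x=0, y=5):
  Distance 0: (x=3, y=0)
  Distance 1: (x=3, y=1)
  Distance 2: (x=3, y=2)
  Distance 3: (x=3, y=3)
  Distance 4: (x=2, y=3), (x=3, y=4)
  Distance 5: (x=1, y=3), (x=3, y=5)
  Distance 6: (x=0, y=3), (x=2, y=5)
  Distance 7: (x=0, y=2), (x=0, y=4), (x=1, y=5)
  Distance 8: (x=0, y=5)  <- goal reached here
One shortest path (8 moves): (x=3, y=0) -> (x=3, y=1) -> (x=3, y=2) -> (x=3, y=3) -> (x=2, y=3) -> (x=1, y=3) -> (x=0, y=3) -> (x=0, y=4) -> (x=0, y=5)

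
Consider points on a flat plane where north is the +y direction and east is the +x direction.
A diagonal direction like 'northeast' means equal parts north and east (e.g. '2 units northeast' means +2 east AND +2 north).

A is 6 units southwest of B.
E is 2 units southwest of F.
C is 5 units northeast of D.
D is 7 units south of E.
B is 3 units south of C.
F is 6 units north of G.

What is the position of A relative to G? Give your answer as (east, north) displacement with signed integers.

Answer: A is at (east=-3, north=-7) relative to G.

Derivation:
Place G at the origin (east=0, north=0).
  F is 6 units north of G: delta (east=+0, north=+6); F at (east=0, north=6).
  E is 2 units southwest of F: delta (east=-2, north=-2); E at (east=-2, north=4).
  D is 7 units south of E: delta (east=+0, north=-7); D at (east=-2, north=-3).
  C is 5 units northeast of D: delta (east=+5, north=+5); C at (east=3, north=2).
  B is 3 units south of C: delta (east=+0, north=-3); B at (east=3, north=-1).
  A is 6 units southwest of B: delta (east=-6, north=-6); A at (east=-3, north=-7).
Therefore A relative to G: (east=-3, north=-7).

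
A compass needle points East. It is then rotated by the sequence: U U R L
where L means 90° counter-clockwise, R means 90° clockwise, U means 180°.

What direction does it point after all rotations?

Start: East
  U (U-turn (180°)) -> West
  U (U-turn (180°)) -> East
  R (right (90° clockwise)) -> South
  L (left (90° counter-clockwise)) -> East
Final: East

Answer: Final heading: East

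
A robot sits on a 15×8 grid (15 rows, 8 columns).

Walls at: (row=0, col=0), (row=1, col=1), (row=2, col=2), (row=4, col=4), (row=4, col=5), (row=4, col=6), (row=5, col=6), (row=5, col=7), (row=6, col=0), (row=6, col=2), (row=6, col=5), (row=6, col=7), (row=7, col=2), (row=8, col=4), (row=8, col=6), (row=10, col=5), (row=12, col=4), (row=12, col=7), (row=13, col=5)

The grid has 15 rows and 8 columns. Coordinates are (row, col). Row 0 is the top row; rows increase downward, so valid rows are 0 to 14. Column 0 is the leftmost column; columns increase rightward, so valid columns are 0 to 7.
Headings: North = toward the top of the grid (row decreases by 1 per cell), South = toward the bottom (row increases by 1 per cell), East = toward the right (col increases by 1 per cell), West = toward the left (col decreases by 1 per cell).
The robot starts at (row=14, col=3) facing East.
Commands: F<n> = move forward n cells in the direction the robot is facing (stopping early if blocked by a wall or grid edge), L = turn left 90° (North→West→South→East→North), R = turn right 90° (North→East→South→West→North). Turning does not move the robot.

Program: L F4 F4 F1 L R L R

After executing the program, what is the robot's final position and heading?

Answer: Final position: (row=5, col=3), facing North

Derivation:
Start: (row=14, col=3), facing East
  L: turn left, now facing North
  F4: move forward 4, now at (row=10, col=3)
  F4: move forward 4, now at (row=6, col=3)
  F1: move forward 1, now at (row=5, col=3)
  L: turn left, now facing West
  R: turn right, now facing North
  L: turn left, now facing West
  R: turn right, now facing North
Final: (row=5, col=3), facing North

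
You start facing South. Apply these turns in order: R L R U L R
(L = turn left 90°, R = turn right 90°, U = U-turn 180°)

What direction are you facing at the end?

Start: South
  R (right (90° clockwise)) -> West
  L (left (90° counter-clockwise)) -> South
  R (right (90° clockwise)) -> West
  U (U-turn (180°)) -> East
  L (left (90° counter-clockwise)) -> North
  R (right (90° clockwise)) -> East
Final: East

Answer: Final heading: East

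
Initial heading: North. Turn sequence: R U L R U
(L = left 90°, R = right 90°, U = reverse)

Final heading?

Answer: Final heading: East

Derivation:
Start: North
  R (right (90° clockwise)) -> East
  U (U-turn (180°)) -> West
  L (left (90° counter-clockwise)) -> South
  R (right (90° clockwise)) -> West
  U (U-turn (180°)) -> East
Final: East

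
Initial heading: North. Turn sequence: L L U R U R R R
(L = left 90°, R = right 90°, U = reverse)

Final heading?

Answer: Final heading: South

Derivation:
Start: North
  L (left (90° counter-clockwise)) -> West
  L (left (90° counter-clockwise)) -> South
  U (U-turn (180°)) -> North
  R (right (90° clockwise)) -> East
  U (U-turn (180°)) -> West
  R (right (90° clockwise)) -> North
  R (right (90° clockwise)) -> East
  R (right (90° clockwise)) -> South
Final: South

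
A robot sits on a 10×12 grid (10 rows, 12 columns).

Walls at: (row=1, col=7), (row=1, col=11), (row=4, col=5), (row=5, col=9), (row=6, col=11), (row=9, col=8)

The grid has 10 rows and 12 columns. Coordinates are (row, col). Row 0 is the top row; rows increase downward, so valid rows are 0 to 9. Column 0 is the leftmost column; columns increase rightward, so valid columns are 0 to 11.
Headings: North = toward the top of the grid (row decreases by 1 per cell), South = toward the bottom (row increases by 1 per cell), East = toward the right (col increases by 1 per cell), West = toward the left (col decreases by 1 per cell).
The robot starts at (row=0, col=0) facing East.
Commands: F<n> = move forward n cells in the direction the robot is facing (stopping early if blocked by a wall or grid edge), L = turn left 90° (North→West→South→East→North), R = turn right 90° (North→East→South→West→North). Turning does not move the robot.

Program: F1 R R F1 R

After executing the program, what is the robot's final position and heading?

Start: (row=0, col=0), facing East
  F1: move forward 1, now at (row=0, col=1)
  R: turn right, now facing South
  R: turn right, now facing West
  F1: move forward 1, now at (row=0, col=0)
  R: turn right, now facing North
Final: (row=0, col=0), facing North

Answer: Final position: (row=0, col=0), facing North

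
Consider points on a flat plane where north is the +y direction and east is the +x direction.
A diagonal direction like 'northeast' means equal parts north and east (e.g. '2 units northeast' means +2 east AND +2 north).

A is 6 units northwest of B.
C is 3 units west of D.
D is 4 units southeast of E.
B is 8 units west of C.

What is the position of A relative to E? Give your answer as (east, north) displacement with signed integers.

Answer: A is at (east=-13, north=2) relative to E.

Derivation:
Place E at the origin (east=0, north=0).
  D is 4 units southeast of E: delta (east=+4, north=-4); D at (east=4, north=-4).
  C is 3 units west of D: delta (east=-3, north=+0); C at (east=1, north=-4).
  B is 8 units west of C: delta (east=-8, north=+0); B at (east=-7, north=-4).
  A is 6 units northwest of B: delta (east=-6, north=+6); A at (east=-13, north=2).
Therefore A relative to E: (east=-13, north=2).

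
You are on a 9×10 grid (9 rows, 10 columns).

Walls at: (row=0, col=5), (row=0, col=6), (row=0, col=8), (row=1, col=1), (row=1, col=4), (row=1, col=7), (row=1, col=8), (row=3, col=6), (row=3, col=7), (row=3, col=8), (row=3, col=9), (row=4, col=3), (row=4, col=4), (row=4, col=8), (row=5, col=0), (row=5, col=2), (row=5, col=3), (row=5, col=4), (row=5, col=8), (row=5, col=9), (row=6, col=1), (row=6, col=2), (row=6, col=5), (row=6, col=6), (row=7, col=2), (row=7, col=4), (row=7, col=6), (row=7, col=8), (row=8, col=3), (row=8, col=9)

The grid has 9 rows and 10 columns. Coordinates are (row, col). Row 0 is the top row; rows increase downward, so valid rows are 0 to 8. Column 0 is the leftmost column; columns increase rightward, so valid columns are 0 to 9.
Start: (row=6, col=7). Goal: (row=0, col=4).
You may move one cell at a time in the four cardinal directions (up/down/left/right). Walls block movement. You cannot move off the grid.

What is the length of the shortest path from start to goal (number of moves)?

BFS from (row=6, col=7) until reaching (row=0, col=4):
  Distance 0: (row=6, col=7)
  Distance 1: (row=5, col=7), (row=6, col=8), (row=7, col=7)
  Distance 2: (row=4, col=7), (row=5, col=6), (row=6, col=9), (row=8, col=7)
  Distance 3: (row=4, col=6), (row=5, col=5), (row=7, col=9), (row=8, col=6), (row=8, col=8)
  Distance 4: (row=4, col=5), (row=8, col=5)
  Distance 5: (row=3, col=5), (row=7, col=5), (row=8, col=4)
  Distance 6: (row=2, col=5), (row=3, col=4)
  Distance 7: (row=1, col=5), (row=2, col=4), (row=2, col=6), (row=3, col=3)
  Distance 8: (row=1, col=6), (row=2, col=3), (row=2, col=7), (row=3, col=2)
  Distance 9: (row=1, col=3), (row=2, col=2), (row=2, col=8), (row=3, col=1), (row=4, col=2)
  Distance 10: (row=0, col=3), (row=1, col=2), (row=2, col=1), (row=2, col=9), (row=3, col=0), (row=4, col=1)
  Distance 11: (row=0, col=2), (row=0, col=4), (row=1, col=9), (row=2, col=0), (row=4, col=0), (row=5, col=1)  <- goal reached here
One shortest path (11 moves): (row=6, col=7) -> (row=5, col=7) -> (row=5, col=6) -> (row=5, col=5) -> (row=4, col=5) -> (row=3, col=5) -> (row=3, col=4) -> (row=3, col=3) -> (row=2, col=3) -> (row=1, col=3) -> (row=0, col=3) -> (row=0, col=4)

Answer: Shortest path length: 11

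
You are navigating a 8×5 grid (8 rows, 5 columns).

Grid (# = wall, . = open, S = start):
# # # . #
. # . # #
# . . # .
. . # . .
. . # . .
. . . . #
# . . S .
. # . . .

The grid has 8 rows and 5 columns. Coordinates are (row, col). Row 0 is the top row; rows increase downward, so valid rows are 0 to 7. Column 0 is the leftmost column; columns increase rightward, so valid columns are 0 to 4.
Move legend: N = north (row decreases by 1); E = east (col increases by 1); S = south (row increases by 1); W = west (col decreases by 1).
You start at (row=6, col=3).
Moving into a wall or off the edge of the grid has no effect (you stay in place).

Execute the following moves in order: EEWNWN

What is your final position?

Answer: Final position: (row=5, col=2)

Derivation:
Start: (row=6, col=3)
  E (east): (row=6, col=3) -> (row=6, col=4)
  E (east): blocked, stay at (row=6, col=4)
  W (west): (row=6, col=4) -> (row=6, col=3)
  N (north): (row=6, col=3) -> (row=5, col=3)
  W (west): (row=5, col=3) -> (row=5, col=2)
  N (north): blocked, stay at (row=5, col=2)
Final: (row=5, col=2)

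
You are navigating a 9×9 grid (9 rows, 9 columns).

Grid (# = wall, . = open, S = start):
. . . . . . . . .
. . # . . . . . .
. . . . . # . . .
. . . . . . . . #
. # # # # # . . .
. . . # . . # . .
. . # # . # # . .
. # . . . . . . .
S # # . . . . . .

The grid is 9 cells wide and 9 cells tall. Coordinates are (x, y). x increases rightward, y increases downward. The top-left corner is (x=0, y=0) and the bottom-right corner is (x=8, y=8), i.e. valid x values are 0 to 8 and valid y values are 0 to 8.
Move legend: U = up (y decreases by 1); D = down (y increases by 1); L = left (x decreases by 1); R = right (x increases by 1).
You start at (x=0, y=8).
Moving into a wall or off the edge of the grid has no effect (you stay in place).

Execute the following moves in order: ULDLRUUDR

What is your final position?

Start: (x=0, y=8)
  U (up): (x=0, y=8) -> (x=0, y=7)
  L (left): blocked, stay at (x=0, y=7)
  D (down): (x=0, y=7) -> (x=0, y=8)
  L (left): blocked, stay at (x=0, y=8)
  R (right): blocked, stay at (x=0, y=8)
  U (up): (x=0, y=8) -> (x=0, y=7)
  U (up): (x=0, y=7) -> (x=0, y=6)
  D (down): (x=0, y=6) -> (x=0, y=7)
  R (right): blocked, stay at (x=0, y=7)
Final: (x=0, y=7)

Answer: Final position: (x=0, y=7)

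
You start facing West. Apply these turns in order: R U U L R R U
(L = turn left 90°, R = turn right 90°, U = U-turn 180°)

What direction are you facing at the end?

Answer: Final heading: West

Derivation:
Start: West
  R (right (90° clockwise)) -> North
  U (U-turn (180°)) -> South
  U (U-turn (180°)) -> North
  L (left (90° counter-clockwise)) -> West
  R (right (90° clockwise)) -> North
  R (right (90° clockwise)) -> East
  U (U-turn (180°)) -> West
Final: West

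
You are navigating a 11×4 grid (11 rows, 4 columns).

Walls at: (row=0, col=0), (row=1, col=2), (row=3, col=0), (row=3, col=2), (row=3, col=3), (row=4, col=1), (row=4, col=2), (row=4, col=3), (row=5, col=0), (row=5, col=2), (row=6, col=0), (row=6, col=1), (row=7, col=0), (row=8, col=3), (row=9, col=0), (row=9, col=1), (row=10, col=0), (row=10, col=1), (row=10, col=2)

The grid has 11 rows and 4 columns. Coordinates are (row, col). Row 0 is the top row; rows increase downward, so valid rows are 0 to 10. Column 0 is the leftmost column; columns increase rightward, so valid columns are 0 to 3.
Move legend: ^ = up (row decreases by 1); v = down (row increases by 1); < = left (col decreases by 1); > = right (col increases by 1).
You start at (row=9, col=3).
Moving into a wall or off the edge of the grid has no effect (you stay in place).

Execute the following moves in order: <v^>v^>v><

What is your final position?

Answer: Final position: (row=9, col=2)

Derivation:
Start: (row=9, col=3)
  < (left): (row=9, col=3) -> (row=9, col=2)
  v (down): blocked, stay at (row=9, col=2)
  ^ (up): (row=9, col=2) -> (row=8, col=2)
  > (right): blocked, stay at (row=8, col=2)
  v (down): (row=8, col=2) -> (row=9, col=2)
  ^ (up): (row=9, col=2) -> (row=8, col=2)
  > (right): blocked, stay at (row=8, col=2)
  v (down): (row=8, col=2) -> (row=9, col=2)
  > (right): (row=9, col=2) -> (row=9, col=3)
  < (left): (row=9, col=3) -> (row=9, col=2)
Final: (row=9, col=2)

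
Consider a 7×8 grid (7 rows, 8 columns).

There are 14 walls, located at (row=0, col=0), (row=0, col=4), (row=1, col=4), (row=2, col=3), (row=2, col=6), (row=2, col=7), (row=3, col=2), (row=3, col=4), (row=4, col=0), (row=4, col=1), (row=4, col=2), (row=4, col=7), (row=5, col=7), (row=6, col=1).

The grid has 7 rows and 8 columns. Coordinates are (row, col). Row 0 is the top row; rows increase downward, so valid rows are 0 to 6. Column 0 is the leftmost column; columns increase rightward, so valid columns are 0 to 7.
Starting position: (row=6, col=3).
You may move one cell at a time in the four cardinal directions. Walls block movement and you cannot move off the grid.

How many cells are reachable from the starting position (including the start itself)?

Answer: Reachable cells: 30

Derivation:
BFS flood-fill from (row=6, col=3):
  Distance 0: (row=6, col=3)
  Distance 1: (row=5, col=3), (row=6, col=2), (row=6, col=4)
  Distance 2: (row=4, col=3), (row=5, col=2), (row=5, col=4), (row=6, col=5)
  Distance 3: (row=3, col=3), (row=4, col=4), (row=5, col=1), (row=5, col=5), (row=6, col=6)
  Distance 4: (row=4, col=5), (row=5, col=0), (row=5, col=6), (row=6, col=7)
  Distance 5: (row=3, col=5), (row=4, col=6), (row=6, col=0)
  Distance 6: (row=2, col=5), (row=3, col=6)
  Distance 7: (row=1, col=5), (row=2, col=4), (row=3, col=7)
  Distance 8: (row=0, col=5), (row=1, col=6)
  Distance 9: (row=0, col=6), (row=1, col=7)
  Distance 10: (row=0, col=7)
Total reachable: 30 (grid has 42 open cells total)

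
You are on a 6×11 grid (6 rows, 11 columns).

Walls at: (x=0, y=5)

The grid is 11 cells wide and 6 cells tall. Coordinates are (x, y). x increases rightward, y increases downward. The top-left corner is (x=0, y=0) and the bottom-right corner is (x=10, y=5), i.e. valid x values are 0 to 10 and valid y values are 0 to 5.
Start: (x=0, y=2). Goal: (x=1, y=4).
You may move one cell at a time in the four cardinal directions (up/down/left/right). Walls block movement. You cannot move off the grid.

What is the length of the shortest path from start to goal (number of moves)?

Answer: Shortest path length: 3

Derivation:
BFS from (x=0, y=2) until reaching (x=1, y=4):
  Distance 0: (x=0, y=2)
  Distance 1: (x=0, y=1), (x=1, y=2), (x=0, y=3)
  Distance 2: (x=0, y=0), (x=1, y=1), (x=2, y=2), (x=1, y=3), (x=0, y=4)
  Distance 3: (x=1, y=0), (x=2, y=1), (x=3, y=2), (x=2, y=3), (x=1, y=4)  <- goal reached here
One shortest path (3 moves): (x=0, y=2) -> (x=1, y=2) -> (x=1, y=3) -> (x=1, y=4)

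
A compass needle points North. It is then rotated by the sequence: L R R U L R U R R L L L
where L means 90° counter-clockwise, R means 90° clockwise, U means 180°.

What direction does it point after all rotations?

Answer: Final heading: North

Derivation:
Start: North
  L (left (90° counter-clockwise)) -> West
  R (right (90° clockwise)) -> North
  R (right (90° clockwise)) -> East
  U (U-turn (180°)) -> West
  L (left (90° counter-clockwise)) -> South
  R (right (90° clockwise)) -> West
  U (U-turn (180°)) -> East
  R (right (90° clockwise)) -> South
  R (right (90° clockwise)) -> West
  L (left (90° counter-clockwise)) -> South
  L (left (90° counter-clockwise)) -> East
  L (left (90° counter-clockwise)) -> North
Final: North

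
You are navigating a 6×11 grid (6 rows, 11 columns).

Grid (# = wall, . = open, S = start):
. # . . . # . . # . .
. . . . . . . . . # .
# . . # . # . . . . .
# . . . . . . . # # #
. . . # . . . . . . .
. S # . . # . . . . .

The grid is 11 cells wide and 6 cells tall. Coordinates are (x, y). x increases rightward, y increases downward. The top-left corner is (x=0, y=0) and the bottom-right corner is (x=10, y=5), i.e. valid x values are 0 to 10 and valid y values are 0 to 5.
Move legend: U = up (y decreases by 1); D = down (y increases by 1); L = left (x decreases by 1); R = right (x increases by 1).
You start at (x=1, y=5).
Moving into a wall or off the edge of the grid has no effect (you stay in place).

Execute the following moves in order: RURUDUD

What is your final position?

Start: (x=1, y=5)
  R (right): blocked, stay at (x=1, y=5)
  U (up): (x=1, y=5) -> (x=1, y=4)
  R (right): (x=1, y=4) -> (x=2, y=4)
  U (up): (x=2, y=4) -> (x=2, y=3)
  D (down): (x=2, y=3) -> (x=2, y=4)
  U (up): (x=2, y=4) -> (x=2, y=3)
  D (down): (x=2, y=3) -> (x=2, y=4)
Final: (x=2, y=4)

Answer: Final position: (x=2, y=4)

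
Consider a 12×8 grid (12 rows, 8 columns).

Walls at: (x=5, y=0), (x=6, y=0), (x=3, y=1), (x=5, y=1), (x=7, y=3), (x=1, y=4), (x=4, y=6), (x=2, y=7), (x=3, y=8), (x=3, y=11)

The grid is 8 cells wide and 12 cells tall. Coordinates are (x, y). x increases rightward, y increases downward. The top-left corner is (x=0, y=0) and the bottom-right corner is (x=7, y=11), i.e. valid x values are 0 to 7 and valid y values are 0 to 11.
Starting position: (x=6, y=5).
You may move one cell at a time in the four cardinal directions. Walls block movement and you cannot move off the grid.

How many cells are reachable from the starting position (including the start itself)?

Answer: Reachable cells: 86

Derivation:
BFS flood-fill from (x=6, y=5):
  Distance 0: (x=6, y=5)
  Distance 1: (x=6, y=4), (x=5, y=5), (x=7, y=5), (x=6, y=6)
  Distance 2: (x=6, y=3), (x=5, y=4), (x=7, y=4), (x=4, y=5), (x=5, y=6), (x=7, y=6), (x=6, y=7)
  Distance 3: (x=6, y=2), (x=5, y=3), (x=4, y=4), (x=3, y=5), (x=5, y=7), (x=7, y=7), (x=6, y=8)
  Distance 4: (x=6, y=1), (x=5, y=2), (x=7, y=2), (x=4, y=3), (x=3, y=4), (x=2, y=5), (x=3, y=6), (x=4, y=7), (x=5, y=8), (x=7, y=8), (x=6, y=9)
  Distance 5: (x=7, y=1), (x=4, y=2), (x=3, y=3), (x=2, y=4), (x=1, y=5), (x=2, y=6), (x=3, y=7), (x=4, y=8), (x=5, y=9), (x=7, y=9), (x=6, y=10)
  Distance 6: (x=7, y=0), (x=4, y=1), (x=3, y=2), (x=2, y=3), (x=0, y=5), (x=1, y=6), (x=4, y=9), (x=5, y=10), (x=7, y=10), (x=6, y=11)
  Distance 7: (x=4, y=0), (x=2, y=2), (x=1, y=3), (x=0, y=4), (x=0, y=6), (x=1, y=7), (x=3, y=9), (x=4, y=10), (x=5, y=11), (x=7, y=11)
  Distance 8: (x=3, y=0), (x=2, y=1), (x=1, y=2), (x=0, y=3), (x=0, y=7), (x=1, y=8), (x=2, y=9), (x=3, y=10), (x=4, y=11)
  Distance 9: (x=2, y=0), (x=1, y=1), (x=0, y=2), (x=0, y=8), (x=2, y=8), (x=1, y=9), (x=2, y=10)
  Distance 10: (x=1, y=0), (x=0, y=1), (x=0, y=9), (x=1, y=10), (x=2, y=11)
  Distance 11: (x=0, y=0), (x=0, y=10), (x=1, y=11)
  Distance 12: (x=0, y=11)
Total reachable: 86 (grid has 86 open cells total)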